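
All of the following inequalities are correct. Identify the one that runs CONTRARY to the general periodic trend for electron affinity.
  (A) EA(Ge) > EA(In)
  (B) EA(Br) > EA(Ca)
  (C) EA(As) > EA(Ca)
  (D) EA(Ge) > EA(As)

(D)

The general trend: electron affinity increases across a period and decreases down a group.
(A) Ge (period 4, group 14) vs In (period 5, group 13): the stated order agrees with the simple trend.
(B) Br (period 4, group 17) vs Ca (period 4, group 2): the stated order agrees with the simple trend.
(C) As (period 4, group 15) vs Ca (period 4, group 2): the stated order agrees with the simple trend.
(D) Ge (period 4, group 14) vs As (period 4, group 15): the stated order contradicts the simple trend.
The exception is (D): adding an electron to As's half-filled 4p³ is unfavourable, so Ge (4p²) has the more exothermic EA.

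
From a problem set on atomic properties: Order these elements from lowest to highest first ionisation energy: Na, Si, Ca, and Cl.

Na, Ca, Si, Cl

Na is in period 3, group 1; Si is in period 3, group 14; Cl is in period 3, group 17; Ca is in period 4, group 2.
Removing the outermost electron gets harder across a period and easier down a group.
Neither a single period nor a single group — weigh both effects.
Ca > Na: the two effects oppose for this pair; the across-period effect wins (590 vs 496 kJ/mol).
Si > Ca: relative to Ca, both the across-period and down-group shifts push Si's first ionization energy up.
Cl > Si: both are in period 3; the period trend gives Cl the larger value.
For reference (kJ/mol): Na 496, Si 786, Cl 1251, Ca 590.
So from lowest to highest: Na < Ca < Si < Cl.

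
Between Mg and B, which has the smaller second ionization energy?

Mg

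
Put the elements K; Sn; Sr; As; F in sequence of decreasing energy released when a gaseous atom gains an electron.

F is in period 2, group 17; K is in period 4, group 1; As is in period 4, group 15; Sr is in period 5, group 2; Sn is in period 5, group 14.
Electron affinity generally becomes more exothermic across a period toward the halogens and less exothermic down a group.
Neither a single period nor a single group — weigh both effects.
K > Sr: period and group pull opposite ways; the down-group shift dominates (48 vs 5 kJ/mol).
As > K: both are in period 4; the period trend gives As the larger value.
Sn > As: this pair runs against the simple trend — see the exception note.
F > Sn: both effects reinforce here, so F is clearly the higher of the two.
Note the exception: Sn has a higher electron affinity than As, contrary to the simple trend — adding an electron to As's half-filled np³ subshell costs electron-pairing energy.
Tabulated electron affinity (kJ/mol): F 328, K 48, As 78, Sr 5, Sn 107.
So from highest to lowest: F > Sn > As > K > Sr.

F > Sn > As > K > Sr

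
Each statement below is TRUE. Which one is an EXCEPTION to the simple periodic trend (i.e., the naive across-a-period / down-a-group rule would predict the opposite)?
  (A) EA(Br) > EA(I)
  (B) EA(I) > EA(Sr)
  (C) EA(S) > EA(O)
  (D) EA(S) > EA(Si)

(C)

The general trend: electron affinity increases across a period and decreases down a group.
(A) Br (period 4, group 17) vs I (period 5, group 17): the stated order agrees with the simple trend.
(B) I (period 5, group 17) vs Sr (period 5, group 2): the stated order agrees with the simple trend.
(C) S (period 3, group 16) vs O (period 2, group 16): the stated order contradicts the simple trend.
(D) S (period 3, group 16) vs Si (period 3, group 14): the stated order agrees with the simple trend.
The exception is (C): the compact 2p subshell of O repels the added electron more than S's larger 3p does.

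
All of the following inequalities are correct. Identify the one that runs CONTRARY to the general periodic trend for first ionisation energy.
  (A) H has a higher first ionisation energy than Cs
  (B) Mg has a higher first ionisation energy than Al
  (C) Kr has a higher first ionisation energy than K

(B)

The general trend: first ionisation energy increases across a period and decreases down a group.
(A) H (period 1, group 1) vs Cs (period 6, group 1): the stated order agrees with the simple trend.
(B) Mg (period 3, group 2) vs Al (period 3, group 13): the stated order contradicts the simple trend.
(C) Kr (period 4, group 18) vs K (period 4, group 1): the stated order agrees with the simple trend.
The exception is (B): Al's single 3p electron is easier to remove than one from Mg's filled 3s².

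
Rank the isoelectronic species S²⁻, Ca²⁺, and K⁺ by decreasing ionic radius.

S²⁻ > K⁺ > Ca²⁺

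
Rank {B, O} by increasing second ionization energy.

B, O

Consider each +1 ion: B⁺ still has 2 valence electrons; O⁺ still has 5 valence electrons.
All are still removing valence electrons, so compare the +1 ions as you would atoms: IE_2 generally rises across a period (higher Z_eff) and falls down a group (larger shell), subject to the usual subshell exceptions.
Valence configurations: B⁺ [He]2s², O⁺ [He]2s²2p³.
Tabulated IE_2 (kJ/mol): B 2427, O 3388.
Putting it together, IE_2: B < O.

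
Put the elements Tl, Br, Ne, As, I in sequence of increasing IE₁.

Tl < As < I < Br < Ne

Ne is in period 2, group 18; As is in period 4, group 15; Br is in period 4, group 17; I is in period 5, group 17; Tl is in period 6, group 13.
Across a period the outer electron is held more tightly (higher IE₁); down a group it sits in a higher shell, more shielded, and comes off more easily.
Neither a single period nor a single group — weigh both effects.
As > Tl: both effects reinforce here, so As is clearly the higher of the two.
I > As: period and group pull opposite ways; the across-period shift dominates (1008 vs 947 kJ/mol).
Br > I: Br sits above I in group 17, so the down-group effect alone puts Br higher.
Ne > Br: relative to Br, both the across-period and down-group shifts push Ne's first ionization energy up.
For reference (kJ/mol): Ne 2081, As 947, Br 1140, I 1008, Tl 589.
So from lowest to highest: Tl < As < I < Br < Ne.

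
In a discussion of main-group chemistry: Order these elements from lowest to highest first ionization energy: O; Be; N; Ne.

Be, O, N, Ne

Be is in period 2, group 2; N is in period 2, group 15; O is in period 2, group 16; Ne is in period 2, group 18.
Across a period the outer electron is held more tightly (higher IE₁); down a group it sits in a higher shell, more shielded, and comes off more easily.
All lie in period 2; the across-period trend (first ionization energy increases left to right) applies, with the exception below.
Note the exception: N has a higher first ionization energy than O, contrary to the simple trend — pairing an electron in O's 2p⁴ costs repulsion energy, so O ionizes more easily than half-filled N (2p³).
Tabulated first ionization energy (kJ/mol): Be 900, N 1402, O 1314, Ne 2081.
So from lowest to highest: Be < O < N < Ne.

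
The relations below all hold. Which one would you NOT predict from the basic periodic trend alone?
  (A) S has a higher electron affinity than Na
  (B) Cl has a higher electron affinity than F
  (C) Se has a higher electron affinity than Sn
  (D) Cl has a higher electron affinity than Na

The general trend: electron affinity increases across a period and decreases down a group.
(A) S (period 3, group 16) vs Na (period 3, group 1): the stated order agrees with the simple trend.
(B) Cl (period 3, group 17) vs F (period 2, group 17): the stated order contradicts the simple trend.
(C) Se (period 4, group 16) vs Sn (period 5, group 14): the stated order agrees with the simple trend.
(D) Cl (period 3, group 17) vs Na (period 3, group 1): the stated order agrees with the simple trend.
The exception is (B): F's small 2p subshell makes the incoming electron feel strong e⁻–e⁻ repulsion, so Cl actually releases more energy on gaining an electron.

(B)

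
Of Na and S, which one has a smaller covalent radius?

S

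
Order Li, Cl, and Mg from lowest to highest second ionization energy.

IE_2 is the cost of taking one more electron from the +1 cation: Li⁺ is the bare [He] core; Cl⁺ still has 6 valence electrons; Mg⁺ still has 1 valence electron.
Core electrons are held far more tightly than valence electrons, so Li tops the IE_2 order.
Valence configurations: Cl⁺ [Ne]3s²3p⁴, Mg⁺ [Ne]3s¹.
The numbers (kJ/mol): Li 7298, Cl 2298, Mg 1451.
So the second ionization energies run Mg < Cl < Li.

Mg < Cl < Li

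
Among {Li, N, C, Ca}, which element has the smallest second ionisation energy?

IE_2 is the cost of taking one more electron from the +1 cation: Li⁺ is the bare [He] core; N⁺ still has 4 valence electrons; C⁺ still has 3 valence electrons; Ca⁺ still has 1 valence electron.
Breaking into a closed-shell core is much more expensive than removing a leftover valence electron — Li has the largest IE_2 here.
Valence configurations: N⁺ [He]2s²2p², C⁺ [He]2s²2p¹, Ca⁺ [Ar]4s¹.
Approximate IE_2 values (kJ/mol): Li 7298, N 2856, C 2353, Ca 1145.
Overall IE_2 order: Ca < C < N < Li.

Ca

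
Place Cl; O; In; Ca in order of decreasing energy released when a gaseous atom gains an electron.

Cl, O, In, Ca

O is in period 2, group 16; Cl is in period 3, group 17; Ca is in period 4, group 2; In is in period 5, group 13.
Electron affinity generally becomes more exothermic across a period toward the halogens and less exothermic down a group.
These span different periods and groups, so the two trends combine.
In > Ca: the two effects oppose for this pair; the across-period effect wins (29 vs 2 kJ/mol).
O > In: relative to In, both the across-period and down-group shifts push O's electron affinity up.
Cl > O: the two effects oppose for this pair; the across-period effect wins (349 vs 141 kJ/mol).
Tabulated electron affinity (kJ/mol): O 141, Cl 349, Ca 2, In 29.
So from highest to lowest: Cl > O > In > Ca.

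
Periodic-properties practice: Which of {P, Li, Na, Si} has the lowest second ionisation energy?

Si

IE_2 is the cost of taking one more electron from the +1 cation: P⁺ still has 4 valence electrons; Li⁺ is the bare [He] core; Na⁺ is the bare [Ne] core; Si⁺ still has 3 valence electrons.
Pulling an electron out of a noble-gas core costs far more than removing a remaining valence electron, so Na and Li sit at the high end of IE_2.
Valence configurations: P⁺ [Ne]3s²3p², Si⁺ [Ne]3s²3p¹.
The numbers (kJ/mol): P 1907, Li 7298, Na 4562, Si 1577.
So the second ionization energies run Si < P < Na < Li.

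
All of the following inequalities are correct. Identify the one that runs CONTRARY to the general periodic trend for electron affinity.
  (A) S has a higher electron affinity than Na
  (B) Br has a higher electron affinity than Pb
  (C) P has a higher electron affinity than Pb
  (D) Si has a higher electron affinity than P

The general trend: electron affinity increases across a period and decreases down a group.
(A) S (period 3, group 16) vs Na (period 3, group 1): the stated order agrees with the simple trend.
(B) Br (period 4, group 17) vs Pb (period 6, group 14): the stated order agrees with the simple trend.
(C) P (period 3, group 15) vs Pb (period 6, group 14): the stated order agrees with the simple trend.
(D) Si (period 3, group 14) vs P (period 3, group 15): the stated order contradicts the simple trend.
The exception is (D): adding an electron to P's half-filled 3p³ is unfavourable, so Si (3p²) has the more exothermic EA.

(D)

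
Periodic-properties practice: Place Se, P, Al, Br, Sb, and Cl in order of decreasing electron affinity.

Al is in period 3, group 13; P is in period 3, group 15; Cl is in period 3, group 17; Se is in period 4, group 16; Br is in period 4, group 17; Sb is in period 5, group 15.
EA tends to increase across a period and decrease down a group, though the pattern is less regular than for IE or radius.
Neither a single period nor a single group — weigh both effects.
P > Al: P lies to the right of Al in period 3, so the across-period effect alone puts P higher.
Sb > P: this pair runs against the simple trend — see the exception note.
Se > Sb: both effects reinforce here, so Se is clearly the higher of the two.
Br > Se: Br lies to the right of Se in period 4, so the across-period effect alone puts Br higher.
Cl > Br: they share group 17; the group trend gives Cl the larger value.
Note the exception: Sb has a higher electron affinity than P, contrary to the simple trend — both are half-filled np³, but the pairing/repulsion penalty for the added electron shrinks as the p orbitals become larger and more diffuse down the group, and for Sb that outweighs the weaker nuclear attraction.
Tabulated electron affinity (kJ/mol): Al 42, P 72, Cl 349, Se 195, Br 325, Sb 103.
So from highest to lowest: Cl > Br > Se > Sb > P > Al.

Cl > Br > Se > Sb > P > Al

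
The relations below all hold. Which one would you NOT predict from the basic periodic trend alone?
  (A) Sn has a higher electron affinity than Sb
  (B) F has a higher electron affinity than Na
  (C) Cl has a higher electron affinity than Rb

The general trend: electron affinity increases across a period and decreases down a group.
(A) Sn (period 5, group 14) vs Sb (period 5, group 15): the stated order contradicts the simple trend.
(B) F (period 2, group 17) vs Na (period 3, group 1): the stated order agrees with the simple trend.
(C) Cl (period 3, group 17) vs Rb (period 5, group 1): the stated order agrees with the simple trend.
The exception is (A): adding an electron to Sb's half-filled 5p³ is unfavourable, so Sn has the more exothermic EA.

(A)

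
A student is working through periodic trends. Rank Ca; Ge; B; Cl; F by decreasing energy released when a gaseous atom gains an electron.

Cl, F, Ge, B, Ca

EA tends to increase across a period and decrease down a group, though the pattern is less regular than for IE or radius.
Neither a single period nor a single group — weigh both effects.
B > Ca: relative to Ca, both the across-period and down-group shifts push B's electron affinity up.
Ge > B: the two effects oppose for this pair; the across-period effect wins (119 vs 27 kJ/mol).
F > Ge: both effects reinforce here, so F is clearly the higher of the two.
Cl > F: this pair runs against the simple trend — see the exception note.
Note the exception: Cl has a higher electron affinity than F, contrary to the simple trend — F's small 2p subshell makes the incoming electron feel strong e⁻–e⁻ repulsion, so Cl actually releases more energy on gaining an electron.
For reference (kJ/mol): B 27, F 328, Cl 349, Ca 2, Ge 119.
So from highest to lowest: Cl > F > Ge > B > Ca.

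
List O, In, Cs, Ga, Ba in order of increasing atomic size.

O < Ga < In < Ba < Cs

O is in period 2, group 16; Ga is in period 4, group 13; In is in period 5, group 13; Cs is in period 6, group 1; Ba is in period 6, group 2.
Moving right in a period, electrons are added to the same shell under a stronger nuclear pull, so atoms get smaller; moving down, a new shell is opened and atoms get larger.
Neither a single period nor a single group — weigh both effects.
Ga > O: relative to O, both the across-period and down-group shifts push Ga's atomic radius up.
In > Ga: they share group 13; the group trend gives In the larger value.
Ba > In: relative to In, both the across-period and down-group shifts push Ba's atomic radius up.
Cs > Ba: Cs lies to the left of Ba in period 6, so the across-period effect alone puts Cs larger.
Tabulated atomic radius (pm): O 63, Ga 124, In 142, Cs 232, Ba 196.
So from smallest to largest: O < Ga < In < Ba < Cs.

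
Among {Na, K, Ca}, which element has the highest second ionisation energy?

Na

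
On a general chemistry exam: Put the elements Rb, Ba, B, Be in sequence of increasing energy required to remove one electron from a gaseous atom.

Be is in period 2, group 2; B is in period 2, group 13; Rb is in period 5, group 1; Ba is in period 6, group 2.
Across a period the outer electron is held more tightly (higher IE₁); down a group it sits in a higher shell, more shielded, and comes off more easily.
Here both period and group differ, so the two effects have to be weighed against each other.
Ba > Rb: the two effects oppose for this pair; the across-period effect wins (503 vs 403 kJ/mol).
B > Ba: both effects reinforce here, so B is clearly the higher of the two.
Be > B: this pair runs against the simple trend — see the exception note.
Note the exception: Be has a higher first ionization energy than B, contrary to the simple trend — removing B's lone 2p electron is easier than breaking Be's filled 2s².
For reference (kJ/mol): Be 900, B 801, Rb 403, Ba 503.
So from lowest to highest: Rb < Ba < B < Be.

Rb < Ba < B < Be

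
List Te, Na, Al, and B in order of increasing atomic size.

B, Al, Te, Na

B is in period 2, group 13; Na is in period 3, group 1; Al is in period 3, group 13; Te is in period 5, group 16.
Moving right in a period, electrons are added to the same shell under a stronger nuclear pull, so atoms get smaller; moving down, a new shell is opened and atoms get larger.
These span different periods and groups, so the two trends combine.
Al > B: Al sits below B in group 13, so the down-group effect alone puts Al larger.
Te > Al: period and group pull opposite ways; the down-group shift dominates (136 vs 126 pm).
Na > Te: period and group pull opposite ways; the across-period shift dominates (155 vs 136 pm).
Tabulated atomic radius (pm): B 85, Na 155, Al 126, Te 136.
So from smallest to largest: B < Al < Te < Na.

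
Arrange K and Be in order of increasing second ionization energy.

Consider each +1 ion: K⁺ is the bare [Ar] core; Be⁺ still has 1 valence electron.
Breaking into a closed-shell core is much more expensive than removing a leftover valence electron — K has the largest IE_2 here.
The numbers (kJ/mol): K 3052, Be 1757.
Putting it together, IE_2: Be < K.

Be < K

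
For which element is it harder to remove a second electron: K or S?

K

After 1 electron has been removed, what remains? K⁺ is the bare [Ar] core; S⁺ still has 5 valence electrons.
Core electrons are held far more tightly than valence electrons, so K tops the IE_2 order.
The numbers (kJ/mol): K 3052, S 2252.
So the second ionization energies run S < K.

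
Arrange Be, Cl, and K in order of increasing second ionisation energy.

Be < Cl < K

After 1 electron has been removed, what remains? Be⁺ still has 1 valence electron; Cl⁺ still has 6 valence electrons; K⁺ is the bare [Ar] core.
Core electrons are held far more tightly than valence electrons, so K tops the IE_2 order.
Valence configurations: Be⁺ [He]2s¹, Cl⁺ [Ne]3s²3p⁴.
Tabulated IE_2 (kJ/mol): Be 1757, Cl 2298, K 3052.
Putting it together, IE_2: Be < Cl < K.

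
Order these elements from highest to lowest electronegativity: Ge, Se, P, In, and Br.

Br > Se > P > Ge > In

P is in period 3, group 15; Ge is in period 4, group 14; Se is in period 4, group 16; Br is in period 4, group 17; In is in period 5, group 13.
Smaller atoms with higher effective nuclear charge are more electronegative.
These span different periods and groups, so the two trends combine.
Ge > In: relative to In, both the across-period and down-group shifts push Ge's electronegativity up.
P > Ge: relative to Ge, both the across-period and down-group shifts push P's electronegativity up.
Se > P: period and group pull opposite ways; the across-period shift dominates (2.55 vs 2.19).
Br > Se: both are in period 4; the period trend gives Br the larger value.
For reference (Pauling): P 2.19, Ge 2.01, Se 2.55, Br 2.96, In 1.78.
So from highest to lowest: Br > Se > P > Ge > In.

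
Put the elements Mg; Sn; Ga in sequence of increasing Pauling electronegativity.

Mg < Ga < Sn

Mg is in period 3, group 2; Ga is in period 4, group 13; Sn is in period 5, group 14.
Electronegativity increases across a period and decreases down a group, tracking effective nuclear charge and atomic size.
A diagonal step moves right (one effect) and down (the opposite effect) at once.
Ga > Mg: period and group pull opposite ways; the across-period shift dominates (1.81 vs 1.31).
Sn > Ga: period and group pull opposite ways; the across-period shift dominates (1.96 vs 1.81).
For reference (Pauling): Mg 1.31, Ga 1.81, Sn 1.96.
So from lowest to highest: Mg < Ga < Sn.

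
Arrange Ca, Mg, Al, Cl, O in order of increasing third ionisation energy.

Al, Cl, Ca, O, Mg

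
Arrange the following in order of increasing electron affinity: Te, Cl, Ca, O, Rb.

O is in period 2, group 16; Cl is in period 3, group 17; Ca is in period 4, group 2; Rb is in period 5, group 1; Te is in period 5, group 16.
Atoms with high Z_eff and room in the valence shell (especially the halogens) have the most exothermic electron affinities.
Here both period and group differ, so the two effects have to be weighed against each other.
Rb > Ca: this pair runs against the simple trend — see the exception note.
O > Rb: relative to Rb, both the across-period and down-group shifts push O's electron affinity up.
Te > O: this pair runs against the simple trend — see the exception note.
Cl > Te: relative to Te, both the across-period and down-group shifts push Cl's electron affinity up.
Note the exception: Rb has a higher electron affinity than Ca, contrary to the simple trend — adding an electron to Ca (ns²) has to open a new, higher-energy np subshell, which is unfavourable.
Note the exception: Te has a higher electron affinity than O, contrary to the simple trend — O's compact 2p subshell gives strong electron–electron repulsion on the added electron.
Tabulated electron affinity (kJ/mol): O 141, Cl 349, Ca 2, Rb 47, Te 190.
So from lowest to highest: Ca < Rb < O < Te < Cl.

Ca, Rb, O, Te, Cl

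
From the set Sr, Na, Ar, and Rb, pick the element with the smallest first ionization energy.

Rb

Na is in period 3, group 1; Ar is in period 3, group 18; Rb is in period 5, group 1; Sr is in period 5, group 2.
First ionization energy rises across a period (greater Z_eff holds electrons more tightly) and falls down a group (valence electrons are farther from the nucleus).
These span different periods and groups, so the two trends combine.
Na > Rb: they share group 1; the group trend gives Na the larger value.
Sr > Na: the two effects oppose for this pair; the across-period effect wins (550 vs 496 kJ/mol).
Ar > Sr: relative to Sr, both the across-period and down-group shifts push Ar's first ionization energy up.
Approximate values (kJ/mol): Na 496, Ar 1521, Rb 403, Sr 550.
The smallest first ionization energy among these belongs to Rb.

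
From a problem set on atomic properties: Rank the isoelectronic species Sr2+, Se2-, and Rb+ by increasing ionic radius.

Sr2+ < Rb+ < Se2-

All of these have 36 electrons, so size is governed by nuclear charge alone: the more protons, the stronger the pull on the same electron cloud, and the smaller the ion.
Nuclear charges: Sr2+ (Z=38), Rb+ (Z=37), Se2- (Z=34).
Smallest to largest: Sr2+ < Rb+ < Se2-.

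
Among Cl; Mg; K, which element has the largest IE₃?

Mg

After 2 electrons have been removed, what remains? Cl²⁺ still has 5 valence electrons; Mg²⁺ is the bare [Ne] core; K²⁺ is already 1 electron into the core.
Core electrons are held far more tightly than valence electrons, so K and Mg top the IE_3 order.
Tabulated IE_3 (kJ/mol): Cl 3822, Mg 7733, K 4420.
So the third ionization energies run Cl < K < Mg.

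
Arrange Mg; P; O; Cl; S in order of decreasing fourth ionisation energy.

Mg, O, Cl, P, S

After 3 electrons have been removed, what remains? Mg³⁺ is already 1 electron into the core; P³⁺ still has 2 valence electrons; O³⁺ still has 3 valence electrons; Cl³⁺ still has 4 valence electrons; S³⁺ still has 3 valence electrons.
Breaking into a closed-shell core is much more expensive than removing a leftover valence electron — Mg has the largest IE_4 here.
Valence configurations: P³⁺ [Ne]3s², O³⁺ [He]2s²2p¹, Cl³⁺ [Ne]3s²3p², S³⁺ [Ne]3s²3p¹.
S³⁺ loses a lone 3p electron whereas P³⁺ must break into a filled 3s² pair, so IE_4(P) > IE_4(S) even though S has the higher nuclear charge.
Tabulated IE_4 (kJ/mol): Mg 10543, P 4964, O 7469, Cl 5159, S 4556.
Hence IE_4: S < P < Cl < O < Mg.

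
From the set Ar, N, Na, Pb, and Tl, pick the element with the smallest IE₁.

N is in period 2, group 15; Na is in period 3, group 1; Ar is in period 3, group 18; Tl is in period 6, group 13; Pb is in period 6, group 14.
Removing the outermost electron gets harder across a period and easier down a group.
Here both period and group differ, so the two effects have to be weighed against each other.
Tl > Na: the two effects oppose for this pair; the across-period effect wins (589 vs 496 kJ/mol).
Pb > Tl: Pb lies to the right of Tl in period 6, so the across-period effect alone puts Pb higher.
N > Pb: both effects reinforce here, so N is clearly the higher of the two.
Ar > N: period and group pull opposite ways; the across-period shift dominates (1521 vs 1402 kJ/mol).
Approximate values (kJ/mol): N 1402, Na 496, Ar 1521, Tl 589, Pb 716.
The smallest IE₁ among these belongs to Na.

Na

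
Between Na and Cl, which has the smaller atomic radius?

Cl

Moving right in a period, electrons are added to the same shell under a stronger nuclear pull, so atoms get smaller; moving down, a new shell is opened and atoms get larger.
All lie in period 3, so atomic radius increases right to left.
So Cl has the smaller atomic radius (Cl < Na).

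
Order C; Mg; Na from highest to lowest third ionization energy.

Mg > Na > C

Consider each +2 ion: C²⁺ still has 2 valence electrons; Mg²⁺ is the bare [Ne] core; Na²⁺ is already 1 electron into the core.
Breaking into a closed-shell core is much more expensive than removing a leftover valence electron — Na and Mg have the largest IE_3 here.
Tabulated IE_3 (kJ/mol): C 4620, Mg 7733, Na 6910.
Hence IE_3: C < Na < Mg.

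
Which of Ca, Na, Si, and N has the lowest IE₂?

Ca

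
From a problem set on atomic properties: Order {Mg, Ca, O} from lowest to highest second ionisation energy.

Ca < Mg < O

IE_2 is the cost of taking one more electron from the +1 cation: Mg⁺ still has 1 valence electron; Ca⁺ still has 1 valence electron; O⁺ still has 5 valence electrons.
All are still removing valence electrons, so compare the +1 ions as you would atoms: IE_2 generally rises across a period (higher Z_eff) and falls down a group (larger shell), subject to the usual subshell exceptions.
Valence configurations: Mg⁺ [Ne]3s¹, Ca⁺ [Ar]4s¹, O⁺ [He]2s²2p³.
Approximate IE_2 values (kJ/mol): Mg 1451, Ca 1145, O 3388.
Hence IE_2: Ca < Mg < O.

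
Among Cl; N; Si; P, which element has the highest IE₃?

The third ionization energy removes an electron from the +2 ion. For each element: Cl²⁺ still has 5 valence electrons; N²⁺ still has 3 valence electrons; Si²⁺ still has 2 valence electrons; P²⁺ still has 3 valence electrons.
All are still removing valence electrons, so compare the +2 ions as you would atoms: IE_3 generally rises across a period (higher Z_eff) and falls down a group (larger shell), subject to the usual subshell exceptions.
Valence configurations: Cl²⁺ [Ne]3s²3p³, N²⁺ [He]2s²2p¹, Si²⁺ [Ne]3s², P²⁺ [Ne]3s²3p¹.
P²⁺ loses a lone 3p electron whereas Si²⁺ must break into a filled 3s² pair, so IE_3(Si) > IE_3(P) even though P has the higher nuclear charge.
Tabulated IE_3 (kJ/mol): Cl 3822, N 4578, Si 3232, P 2914.
So the third ionization energies run P < Si < Cl < N.

N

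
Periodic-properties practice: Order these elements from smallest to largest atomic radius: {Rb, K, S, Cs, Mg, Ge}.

S < Ge < Mg < K < Rb < Cs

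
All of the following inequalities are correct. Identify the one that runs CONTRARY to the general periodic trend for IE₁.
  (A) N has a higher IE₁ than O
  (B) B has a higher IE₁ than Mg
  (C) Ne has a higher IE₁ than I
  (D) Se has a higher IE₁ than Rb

The general trend: IE₁ increases across a period and decreases down a group.
(A) N (period 2, group 15) vs O (period 2, group 16): the stated order contradicts the simple trend.
(B) B (period 2, group 13) vs Mg (period 3, group 2): the stated order agrees with the simple trend.
(C) Ne (period 2, group 18) vs I (period 5, group 17): the stated order agrees with the simple trend.
(D) Se (period 4, group 16) vs Rb (period 5, group 1): the stated order agrees with the simple trend.
The exception is (A): pairing an electron in O's 2p⁴ costs repulsion energy, so O ionizes more easily than half-filled N (2p³).

(A)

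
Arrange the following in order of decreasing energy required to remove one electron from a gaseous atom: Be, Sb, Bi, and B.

Be > Sb > B > Bi

Be is in period 2, group 2; B is in period 2, group 13; Sb is in period 5, group 15; Bi is in period 6, group 15.
IE₁ increases left→right with effective nuclear charge and decreases top→bottom as the valence shell moves farther out.
Neither a single period nor a single group — weigh both effects.
B > Bi: the two effects oppose for this pair; the down-group effect wins (801 vs 703 kJ/mol).
Sb > B: the two effects oppose for this pair; the across-period effect wins (831 vs 801 kJ/mol).
Be > Sb: the two effects oppose for this pair; the down-group effect wins (900 vs 831 kJ/mol).
Note the exception: Be has a higher first ionization energy than B, contrary to the simple trend — removing B's lone 2p electron is easier than breaking Be's filled 2s².
Tabulated first ionization energy (kJ/mol): Be 900, B 801, Sb 831, Bi 703.
So from highest to lowest: Be > Sb > B > Bi.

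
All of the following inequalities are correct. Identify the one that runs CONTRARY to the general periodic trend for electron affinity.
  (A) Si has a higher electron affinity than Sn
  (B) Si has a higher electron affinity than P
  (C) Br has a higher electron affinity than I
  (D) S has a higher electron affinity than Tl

(B)

The general trend: electron affinity increases across a period and decreases down a group.
(A) Si (period 3, group 14) vs Sn (period 5, group 14): the stated order agrees with the simple trend.
(B) Si (period 3, group 14) vs P (period 3, group 15): the stated order contradicts the simple trend.
(C) Br (period 4, group 17) vs I (period 5, group 17): the stated order agrees with the simple trend.
(D) S (period 3, group 16) vs Tl (period 6, group 13): the stated order agrees with the simple trend.
The exception is (B): adding an electron to P's half-filled 3p³ is unfavourable, so Si (3p²) has the more exothermic EA.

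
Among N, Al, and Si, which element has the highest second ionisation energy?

N

IE_2 is the cost of taking one more electron from the +1 cation: N⁺ still has 4 valence electrons; Al⁺ still has 2 valence electrons; Si⁺ still has 3 valence electrons.
All are still removing valence electrons, so compare the +1 ions as you would atoms: IE_2 generally rises across a period (higher Z_eff) and falls down a group (larger shell), subject to the usual subshell exceptions.
Valence configurations: N⁺ [He]2s²2p², Al⁺ [Ne]3s², Si⁺ [Ne]3s²3p¹.
Si⁺ loses a lone 3p electron whereas Al⁺ must break into a filled 3s² pair, so IE_2(Al) > IE_2(Si) even though Si has the higher nuclear charge.
Tabulated IE_2 (kJ/mol): N 2856, Al 1817, Si 1577.
Putting it together, IE_2: Si < Al < N.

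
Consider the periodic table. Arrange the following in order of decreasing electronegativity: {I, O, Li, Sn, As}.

Li is in period 2, group 1; O is in period 2, group 16; As is in period 4, group 15; Sn is in period 5, group 14; I is in period 5, group 17.
Atoms toward the upper right of the periodic table pull bonding electrons most strongly.
Here both period and group differ, so the two effects have to be weighed against each other.
Sn > Li: period and group pull opposite ways; the across-period shift dominates (1.96 vs 0.98).
As > Sn: relative to Sn, both the across-period and down-group shifts push As's electronegativity up.
I > As: period and group pull opposite ways; the across-period shift dominates (2.66 vs 2.18).
O > I: period and group pull opposite ways; the down-group shift dominates (3.44 vs 2.66).
Approximate values (Pauling): Li 0.98, O 3.44, As 2.18, Sn 1.96, I 2.66.
So from highest to lowest: O > I > As > Sn > Li.

O > I > As > Sn > Li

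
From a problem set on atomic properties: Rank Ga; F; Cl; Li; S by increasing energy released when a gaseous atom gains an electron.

Li is in period 2, group 1; F is in period 2, group 17; S is in period 3, group 16; Cl is in period 3, group 17; Ga is in period 4, group 13.
Atoms with high Z_eff and room in the valence shell (especially the halogens) have the most exothermic electron affinities.
Here both period and group differ, so the two effects have to be weighed against each other.
Li > Ga: the two effects oppose for this pair; the down-group effect wins (60 vs 29 kJ/mol).
S > Li: period and group pull opposite ways; the across-period shift dominates (200 vs 60 kJ/mol).
F > S: relative to S, both the across-period and down-group shifts push F's electron affinity up.
Cl > F: this pair runs against the simple trend — see the exception note.
Note the exception: Cl has a higher electron affinity than F, contrary to the simple trend — F's small 2p subshell makes the incoming electron feel strong e⁻–e⁻ repulsion, so Cl actually releases more energy on gaining an electron.
For reference (kJ/mol): Li 60, F 328, S 200, Cl 349, Ga 29.
So from lowest to highest: Ga < Li < S < F < Cl.

Ga, Li, S, F, Cl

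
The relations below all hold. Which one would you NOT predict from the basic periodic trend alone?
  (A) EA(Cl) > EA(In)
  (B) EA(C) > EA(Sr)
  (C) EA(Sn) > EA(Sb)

(C)

The general trend: electron affinity increases across a period and decreases down a group.
(A) Cl (period 3, group 17) vs In (period 5, group 13): the stated order agrees with the simple trend.
(B) C (period 2, group 14) vs Sr (period 5, group 2): the stated order agrees with the simple trend.
(C) Sn (period 5, group 14) vs Sb (period 5, group 15): the stated order contradicts the simple trend.
The exception is (C): adding an electron to Sb's half-filled 5p³ is unfavourable, so Sn has the more exothermic EA.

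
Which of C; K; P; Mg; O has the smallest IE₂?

Mg

IE_2 is the cost of taking one more electron from the +1 cation: C⁺ still has 3 valence electrons; K⁺ is the bare [Ar] core; P⁺ still has 4 valence electrons; Mg⁺ still has 1 valence electron; O⁺ still has 5 valence electrons.
Usually core removal costs more than valence removal, but here the competition is close: a tightly held n=2 valence electron can cost more to remove than an n=3 core electron, so the actual values have to decide it.
Valence configurations: C⁺ [He]2s²2p¹, P⁺ [Ne]3s²3p², Mg⁺ [Ne]3s¹, O⁺ [He]2s²2p³.
Tabulated IE_2 (kJ/mol): C 2353, K 3052, P 1907, Mg 1451, O 3388.
Putting it together, IE_2: Mg < P < C < K < O.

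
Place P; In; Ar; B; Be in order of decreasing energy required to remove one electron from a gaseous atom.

Ar > P > Be > B > In

Be is in period 2, group 2; B is in period 2, group 13; P is in period 3, group 15; Ar is in period 3, group 18; In is in period 5, group 13.
Removing the outermost electron gets harder across a period and easier down a group.
These span different periods and groups, so the two trends combine.
B > In: B sits above In in group 13, so the down-group effect alone puts B higher.
Be > B: this pair runs against the simple trend — see the exception note.
P > Be: period and group pull opposite ways; the across-period shift dominates (1012 vs 900 kJ/mol).
Ar > P: both are in period 3; the period trend gives Ar the larger value.
Note the exception: Be has a higher first ionization energy than B, contrary to the simple trend — removing B's lone 2p electron is easier than breaking Be's filled 2s².
Approximate values (kJ/mol): Be 900, B 801, P 1012, Ar 1521, In 558.
So from highest to lowest: Ar > P > Be > B > In.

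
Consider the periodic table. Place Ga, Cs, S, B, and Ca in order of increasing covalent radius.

B < S < Ga < Ca < Cs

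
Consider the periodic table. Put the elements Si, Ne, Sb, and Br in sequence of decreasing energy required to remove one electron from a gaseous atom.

Ne is in period 2, group 18; Si is in period 3, group 14; Br is in period 4, group 17; Sb is in period 5, group 15.
Across a period the outer electron is held more tightly (higher IE₁); down a group it sits in a higher shell, more shielded, and comes off more easily.
These span different periods and groups, so the two trends combine.
Sb > Si: period and group pull opposite ways; the across-period shift dominates (831 vs 786 kJ/mol).
Br > Sb: relative to Sb, both the across-period and down-group shifts push Br's first ionization energy up.
Ne > Br: both effects reinforce here, so Ne is clearly the higher of the two.
For reference (kJ/mol): Ne 2081, Si 786, Br 1140, Sb 831.
So from highest to lowest: Ne > Br > Sb > Si.

Ne > Br > Sb > Si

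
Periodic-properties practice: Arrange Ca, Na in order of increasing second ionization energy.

After 1 electron has been removed, what remains? Ca⁺ still has 1 valence electron; Na⁺ is the bare [Ne] core.
Breaking into a closed-shell core is much more expensive than removing a leftover valence electron — Na has the largest IE_2 here.
The numbers (kJ/mol): Ca 1145, Na 4562.
Hence IE_2: Ca < Na.

Ca < Na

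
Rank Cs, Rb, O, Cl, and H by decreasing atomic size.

Cs > Rb > Cl > O > H

H is in period 1, group 1; O is in period 2, group 16; Cl is in period 3, group 17; Rb is in period 5, group 1; Cs is in period 6, group 1.
Across a period the added protons contract the valence shell; down a group each new principal shell makes the atom larger.
Here both period and group differ, so the two effects have to be weighed against each other.
O > H: period and group pull opposite ways; the down-group shift dominates (63 vs 32 pm).
Cl > O: the two effects oppose for this pair; the down-group effect wins (99 vs 63 pm).
Rb > Cl: both effects reinforce here, so Rb is clearly the larger of the two.
Cs > Rb: Cs sits below Rb in group 1, so the down-group effect alone puts Cs larger.
Approximate values (pm): H 32, O 63, Cl 99, Rb 210, Cs 232.
So from largest to smallest: Cs > Rb > Cl > O > H.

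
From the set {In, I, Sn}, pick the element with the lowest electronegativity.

Atoms toward the upper right of the periodic table pull bonding electrons most strongly.
All lie in period 5, so electronegativity increases left to right.
The lowest electronegativity among these belongs to In.

In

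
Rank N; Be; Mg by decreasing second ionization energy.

N > Be > Mg

After 1 electron has been removed, what remains? N⁺ still has 4 valence electrons; Be⁺ still has 1 valence electron; Mg⁺ still has 1 valence electron.
All are still removing valence electrons, so compare the +1 ions as you would atoms: IE_2 generally rises across a period (higher Z_eff) and falls down a group (larger shell), subject to the usual subshell exceptions.
Valence configurations: N⁺ [He]2s²2p², Be⁺ [He]2s¹, Mg⁺ [Ne]3s¹.
Approximate IE_2 values (kJ/mol): N 2856, Be 1757, Mg 1451.
Overall IE_2 order: Mg < Be < N.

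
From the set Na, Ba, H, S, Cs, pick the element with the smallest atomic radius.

H is in period 1, group 1; Na is in period 3, group 1; S is in period 3, group 16; Cs is in period 6, group 1; Ba is in period 6, group 2.
Atomic radius shrinks across a period as nuclear charge pulls the same shell inward, and grows down a group as new shells are added.
These span different periods and groups, so the two trends combine.
S > H: the two effects oppose for this pair; the down-group effect wins (103 vs 32 pm).
Na > S: Na lies to the left of S in period 3, so the across-period effect alone puts Na larger.
Ba > Na: period and group pull opposite ways; the down-group shift dominates (196 vs 155 pm).
Cs > Ba: Cs lies to the left of Ba in period 6, so the across-period effect alone puts Cs larger.
Approximate values (pm): H 32, Na 155, S 103, Cs 232, Ba 196.
The smallest atomic radius among these belongs to H.

H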